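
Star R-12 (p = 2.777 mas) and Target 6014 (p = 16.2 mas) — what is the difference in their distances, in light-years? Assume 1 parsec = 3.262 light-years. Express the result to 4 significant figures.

d_A = 1/0.002777″ = 360.1 pc; d_B = 1/0.01620″ = 61.728 pc.
|d_B − d_A| = |61.728 − 360.1| = 298.37 pc = 298.37 × 3.262 ly = 973.28 ly.

973.3 ly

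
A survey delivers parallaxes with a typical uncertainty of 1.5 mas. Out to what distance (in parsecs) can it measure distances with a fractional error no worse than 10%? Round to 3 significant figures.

66.7 pc

σ_d/d = σ_p/p, so the condition is σ_p/p ≤ 0.10, i.e. p ≥ σ_p/0.10.
p_min = 1.5/0.10 = 15 mas = 0.015 arcsec.
d_max = 1/p_min = 1/0.015 = 66.667 pc.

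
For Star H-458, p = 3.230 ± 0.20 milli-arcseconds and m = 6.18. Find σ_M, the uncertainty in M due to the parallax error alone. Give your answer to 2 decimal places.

M = m − 5 log₁₀ d + 5 = m + 5 log₁₀ p + 5, so ∂M/∂p = 5/(p ln 10).
σ_M = (5/ln 10) · (σ_p/p) = 2.1715 × 0.20/3.230 = 2.1715 × 0.06192 = 0.13446.

σ_M = 0.13 mag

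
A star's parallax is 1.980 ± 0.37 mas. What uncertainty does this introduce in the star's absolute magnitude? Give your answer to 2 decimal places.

M = m − 5 log₁₀ d + 5 = m + 5 log₁₀ p + 5, so ∂M/∂p = 5/(p ln 10).
σ_M = (5/ln 10) · (σ_p/p) = 2.1715 × 0.37/1.980 = 2.1715 × 0.18687 = 0.40579.

σ_M = 0.41 mag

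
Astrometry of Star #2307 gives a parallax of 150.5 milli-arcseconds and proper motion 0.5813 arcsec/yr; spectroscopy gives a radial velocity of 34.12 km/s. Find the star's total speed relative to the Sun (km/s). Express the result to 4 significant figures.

38.72 km/s

d = 1/p = 1/0.1505″ = 6.6445 pc.
v_t = 4.740 μ d = 4.740 × 0.5813 × 6.6445 = 18.308 km/s.
v = √(v_r² + v_t²) = √(34.12² + 18.308²) = √1499.36 = 38.722 km/s.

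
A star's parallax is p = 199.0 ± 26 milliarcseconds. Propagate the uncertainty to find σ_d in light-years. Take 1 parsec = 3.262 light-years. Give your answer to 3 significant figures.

d = 1/p, so σ_d = σ_p / p².
σ_d = 0.0260 / (0.1990)² = 0.0260 / 0.039601 = 0.65655 pc = 0.65655 × 3.262 ly = 2.1417 ly.

2.14 ly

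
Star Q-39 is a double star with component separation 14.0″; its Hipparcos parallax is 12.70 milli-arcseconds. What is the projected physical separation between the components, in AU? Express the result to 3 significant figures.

1100 AU

d = 1/p = 1/0.01270″ = 78.74 pc.
At distance d (pc), an angle of θ arcsec spans θ·d AU: s = 14.0 × 78.74 = 1102.4 AU.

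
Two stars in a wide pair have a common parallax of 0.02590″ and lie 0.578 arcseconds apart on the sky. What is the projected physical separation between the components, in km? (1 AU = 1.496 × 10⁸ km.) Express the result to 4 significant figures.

3.339 × 10^9 km

d = 1/p = 1/0.02590″ = 38.61 pc.
At distance d (pc), an angle of θ arcsec spans θ·d AU: s = 0.578 × 38.61 = 22.317 AU.
= 22.317 × 1.496 × 10⁸ km = 3.3386 × 10^9 km.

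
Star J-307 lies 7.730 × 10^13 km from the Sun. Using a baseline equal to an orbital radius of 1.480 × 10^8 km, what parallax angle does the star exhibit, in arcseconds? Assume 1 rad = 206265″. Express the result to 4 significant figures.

0.3949 arcsec

θ ≈ B/d = (1.480 × 10^8) / (7.730 × 10^13) = 1.9146 × 10^-6 rad.
In arcseconds: 1.9146 × 10^-6 × 206265 = 0.39491″.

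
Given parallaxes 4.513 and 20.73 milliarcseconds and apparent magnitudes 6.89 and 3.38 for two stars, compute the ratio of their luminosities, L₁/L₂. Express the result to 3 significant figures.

d₁ = 1/p₁ = 1/0.004513″ = 221.58 pc; d₂ = 1/p₂ = 1/0.02073″ = 48.239 pc.
M₁ = m₁ − 5 log₁₀ d₁ + 5 = 6.89 − 11.7277 + 5 = 0.1623.
M₂ = 3.38 − 8.4170 + 5 = -0.0370.
L₁/L₂ = 10^(0.4(M₂ − M₁)) = 10^(0.4 × (-0.1993)) = 10^(-0.07972) = 0.8323.

L₁/L₂ = 0.832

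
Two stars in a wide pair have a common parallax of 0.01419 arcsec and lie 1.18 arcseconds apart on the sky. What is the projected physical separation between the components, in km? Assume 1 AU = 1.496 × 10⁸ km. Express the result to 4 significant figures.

1.244 × 10^10 km

d = 1/p = 1/0.01419″ = 70.472 pc.
At distance d (pc), an angle of θ arcsec spans θ·d AU: s = 1.18 × 70.472 = 83.157 AU.
= 83.157 × 1.496 × 10⁸ km = 1.2440 × 10^10 km.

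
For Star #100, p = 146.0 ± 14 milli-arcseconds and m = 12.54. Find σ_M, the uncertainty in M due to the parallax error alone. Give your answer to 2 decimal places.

M = m − 5 log₁₀ d + 5 = m + 5 log₁₀ p + 5, so ∂M/∂p = 5/(p ln 10).
σ_M = (5/ln 10) · (σ_p/p) = 2.1715 × 14/146.0 = 2.1715 × 0.09589 = 0.20823.

σ_M = 0.21 mag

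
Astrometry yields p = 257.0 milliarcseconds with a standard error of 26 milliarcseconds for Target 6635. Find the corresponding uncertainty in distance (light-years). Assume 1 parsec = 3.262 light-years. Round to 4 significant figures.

1.284 ly

d = 1/p, so σ_d = σ_p / p².
σ_d = 0.0260 / (0.2570)² = 0.0260 / 0.066049 = 0.39365 pc = 0.39365 × 3.262 ly = 1.2841 ly.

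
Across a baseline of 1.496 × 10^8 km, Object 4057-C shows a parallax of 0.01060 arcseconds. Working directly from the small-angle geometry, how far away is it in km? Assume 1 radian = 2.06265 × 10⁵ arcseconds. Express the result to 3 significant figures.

2.91 × 10^15 km

θ = 0.01060″ = 0.01060/206265 = 5.1390 × 10^-8 rad.
d = B/θ = (1.496 × 10^8) / (5.1390 × 10^-8) = 2.9111 × 10^15 km.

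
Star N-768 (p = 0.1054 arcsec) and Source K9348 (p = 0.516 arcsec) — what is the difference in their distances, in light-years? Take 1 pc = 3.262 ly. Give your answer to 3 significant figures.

d_A = 1/0.1054″ = 9.4877 pc; d_B = 1/0.5160″ = 1.938 pc.
|d_B − d_A| = |1.938 − 9.4877| = 7.5497 pc = 7.5497 × 3.262 ly = 24.627 ly.

24.6 ly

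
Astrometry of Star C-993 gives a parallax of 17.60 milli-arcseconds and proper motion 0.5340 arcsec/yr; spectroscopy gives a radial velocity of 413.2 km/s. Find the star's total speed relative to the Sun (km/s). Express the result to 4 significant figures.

d = 1/p = 1/0.01760″ = 56.818 pc.
v_t = 4.740 μ d = 4.740 × 0.5340 × 56.818 = 143.82 km/s.
v = √(v_r² + v_t²) = √(413.2² + 143.82²) = √191418 = 437.51 km/s.

437.5 km/s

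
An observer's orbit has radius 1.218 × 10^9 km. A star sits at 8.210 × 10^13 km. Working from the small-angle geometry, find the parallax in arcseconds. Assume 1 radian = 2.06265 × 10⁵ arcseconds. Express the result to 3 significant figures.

3.06 arcsec

θ ≈ B/d = (1.218 × 10^9) / (8.210 × 10^13) = 1.4836 × 10^-5 rad.
In arcseconds: 1.4836 × 10^-5 × 206265 = 3.0601″.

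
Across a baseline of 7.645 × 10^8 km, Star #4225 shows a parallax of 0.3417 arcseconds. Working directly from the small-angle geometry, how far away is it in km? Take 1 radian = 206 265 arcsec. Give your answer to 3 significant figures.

4.61 × 10^14 km

θ = 0.3417″ = 0.3417/206265 = 1.6566 × 10^-6 rad.
d = B/θ = (7.645 × 10^8) / (1.6566 × 10^-6) = 4.6149 × 10^14 km.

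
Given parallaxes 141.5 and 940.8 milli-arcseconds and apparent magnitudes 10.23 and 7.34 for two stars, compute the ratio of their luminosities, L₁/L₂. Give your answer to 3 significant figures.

L₁/L₂ = 3.09

d₁ = 1/p₁ = 1/0.1415″ = 7.0671 pc; d₂ = 1/p₂ = 1/0.9408″ = 1.0629 pc.
M₁ = m₁ − 5 log₁₀ d₁ + 5 = 10.23 − 4.2462 + 5 = 10.9838.
M₂ = 7.34 − 0.1325 + 5 = 12.2075.
L₁/L₂ = 10^(0.4(M₂ − M₁)) = 10^(0.4 × 1.2237) = 10^0.48948 = 3.0866.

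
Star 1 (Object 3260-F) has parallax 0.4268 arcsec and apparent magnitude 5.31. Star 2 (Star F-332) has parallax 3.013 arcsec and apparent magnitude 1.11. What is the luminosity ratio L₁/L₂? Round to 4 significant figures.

L₁/L₂ = 1.041

d₁ = 1/p₁ = 1/0.4268″ = 2.343 pc; d₂ = 1/p₂ = 1/3.013″ = 0.3319 pc.
M₁ = m₁ − 5 log₁₀ d₁ + 5 = 5.31 − 1.8489 + 5 = 8.4611.
M₂ = 1.11 − (-2.3950) + 5 = 8.5050.
L₁/L₂ = 10^(0.4(M₂ − M₁)) = 10^(0.4 × 0.0439) = 10^0.01756 = 1.0413.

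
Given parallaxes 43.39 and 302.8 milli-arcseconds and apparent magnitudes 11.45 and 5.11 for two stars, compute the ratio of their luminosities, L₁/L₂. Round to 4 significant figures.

L₁/L₂ = 0.1418

d₁ = 1/p₁ = 1/0.04339″ = 23.047 pc; d₂ = 1/p₂ = 1/0.3028″ = 3.3025 pc.
M₁ = m₁ − 5 log₁₀ d₁ + 5 = 11.45 − 6.8131 + 5 = 9.6369.
M₂ = 5.11 − 2.5942 + 5 = 7.5158.
L₁/L₂ = 10^(0.4(M₂ − M₁)) = 10^(0.4 × (-2.1211)) = 10^(-0.84844) = 0.14176.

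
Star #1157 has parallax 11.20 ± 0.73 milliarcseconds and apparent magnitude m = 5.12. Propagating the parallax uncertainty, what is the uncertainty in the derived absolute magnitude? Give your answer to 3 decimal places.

M = m − 5 log₁₀ d + 5 = m + 5 log₁₀ p + 5, so ∂M/∂p = 5/(p ln 10).
σ_M = (5/ln 10) · (σ_p/p) = 2.1715 × 0.73/11.20 = 2.1715 × 0.065179 = 0.14154.

σ_M = 0.142 mag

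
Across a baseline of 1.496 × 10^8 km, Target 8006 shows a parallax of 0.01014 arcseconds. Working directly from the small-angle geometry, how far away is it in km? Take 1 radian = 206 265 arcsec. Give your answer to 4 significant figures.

3.043 × 10^15 km

θ = 0.01014″ = 0.01014/206265 = 4.9160 × 10^-8 rad.
d = B/θ = (1.496 × 10^8) / (4.9160 × 10^-8) = 3.0431 × 10^15 km.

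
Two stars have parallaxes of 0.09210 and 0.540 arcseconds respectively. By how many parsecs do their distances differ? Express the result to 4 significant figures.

d_A = 1/0.09210″ = 10.858 pc; d_B = 1/0.5400″ = 1.8519 pc.
|d_B − d_A| = |1.8519 − 10.858| = 9.0061 pc.

9.006 pc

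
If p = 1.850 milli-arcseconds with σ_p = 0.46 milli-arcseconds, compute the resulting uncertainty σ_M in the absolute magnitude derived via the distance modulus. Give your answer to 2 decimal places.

σ_M = 0.54 mag

M = m − 5 log₁₀ d + 5 = m + 5 log₁₀ p + 5, so ∂M/∂p = 5/(p ln 10).
σ_M = (5/ln 10) · (σ_p/p) = 2.1715 × 0.46/1.850 = 2.1715 × 0.24865 = 0.53994.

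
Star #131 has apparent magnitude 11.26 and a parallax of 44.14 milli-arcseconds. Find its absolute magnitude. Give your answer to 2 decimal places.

M = 9.48

d = 1/p = 1/0.04414″ = 22.655 pc.
m − M = 5 log₁₀(22.655) − 5 = 6.7758 − 5 = 1.7758.
M = m − (m − M) = 11.26 − 1.7758 = 9.48.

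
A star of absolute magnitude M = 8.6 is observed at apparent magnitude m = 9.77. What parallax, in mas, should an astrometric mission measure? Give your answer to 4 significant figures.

m − M = 9.77 − 8.6 = 1.17.
d = 10^((m−M)/5 + 1) = 10^1.234 = 17.14 pc.
p = 1/d = 1/17.14 = 0.058343 arcsec = 58.343 mas.

58.34 mas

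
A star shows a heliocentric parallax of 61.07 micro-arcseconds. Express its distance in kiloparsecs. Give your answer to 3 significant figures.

16.4 kpc

p = 61.07 micro-arcseconds = 0.00006107 arcsec.
d = 1/p = 1/0.00006107 = 16375 pc.
= 16.375 kpc.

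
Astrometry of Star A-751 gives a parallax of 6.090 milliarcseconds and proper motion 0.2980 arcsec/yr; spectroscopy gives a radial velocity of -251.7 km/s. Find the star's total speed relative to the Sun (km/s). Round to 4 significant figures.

342.3 km/s

d = 1/p = 1/0.006090″ = 164.2 pc.
v_t = 4.740 μ d = 4.740 × 0.2980 × 164.2 = 231.94 km/s.
v = √(v_r² + v_t²) = √((-251.7)² + 231.94²) = √117149 = 342.27 km/s.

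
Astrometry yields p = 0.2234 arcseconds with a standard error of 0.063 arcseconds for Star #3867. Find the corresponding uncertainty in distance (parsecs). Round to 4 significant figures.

d = 1/p, so σ_d = σ_p / p².
σ_d = 0.0630 / (0.2234)² = 0.0630 / 0.049908 = 1.2623 pc.

1.262 pc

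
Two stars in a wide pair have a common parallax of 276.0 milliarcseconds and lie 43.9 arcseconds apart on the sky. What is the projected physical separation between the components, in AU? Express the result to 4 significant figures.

d = 1/p = 1/0.2760″ = 3.6232 pc.
At distance d (pc), an angle of θ arcsec spans θ·d AU: s = 43.9 × 3.6232 = 159.06 AU.

159.1 AU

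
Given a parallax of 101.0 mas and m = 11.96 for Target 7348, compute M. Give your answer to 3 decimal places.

d = 1/p = 1/0.1010″ = 9.901 pc.
m − M = 5 log₁₀(9.901) − 5 = 4.9784 − 5 = -0.0216.
M = m − (m − M) = 11.96 − (-0.0216) = 11.982.

M = 11.982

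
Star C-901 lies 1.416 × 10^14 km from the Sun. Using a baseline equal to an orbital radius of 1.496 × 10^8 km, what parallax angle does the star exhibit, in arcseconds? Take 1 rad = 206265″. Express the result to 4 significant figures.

θ ≈ B/d = (1.496 × 10^8) / (1.416 × 10^14) = 1.0565 × 10^-6 rad.
In arcseconds: 1.0565 × 10^-6 × 206265 = 0.21792″.

0.2179 arcsec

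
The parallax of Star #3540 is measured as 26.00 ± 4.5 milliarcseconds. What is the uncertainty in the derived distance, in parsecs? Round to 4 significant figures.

6.657 pc

d = 1/p, so σ_d = σ_p / p².
σ_d = 0.00450 / (0.02600)² = 0.00450 / 0.000676 = 6.6568 pc.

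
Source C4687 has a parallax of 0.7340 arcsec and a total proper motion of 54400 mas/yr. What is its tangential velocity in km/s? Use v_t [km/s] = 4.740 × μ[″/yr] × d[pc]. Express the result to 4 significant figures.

351.3 km/s

d = 1/p = 1/0.7340″ = 1.3624 pc.
μ = 54400 mas/yr = 54.4 ″/yr.
v_t = 4.74 × μ × d = 4.74 × 54.4 × 1.3624 = 351.3 km/s.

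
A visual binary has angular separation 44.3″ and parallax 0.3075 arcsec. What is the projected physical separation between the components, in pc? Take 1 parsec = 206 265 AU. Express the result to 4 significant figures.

d = 1/p = 1/0.3075″ = 3.252 pc.
At distance d (pc), an angle of θ arcsec spans θ·d AU: s = 44.3 × 3.252 = 144.06 AU.
= 144.06 / 206265 = 0.00069842 pc.

0.0006984 pc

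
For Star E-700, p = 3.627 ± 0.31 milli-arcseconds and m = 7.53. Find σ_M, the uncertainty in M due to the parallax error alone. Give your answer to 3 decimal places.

σ_M = 0.186 mag

M = m − 5 log₁₀ d + 5 = m + 5 log₁₀ p + 5, so ∂M/∂p = 5/(p ln 10).
σ_M = (5/ln 10) · (σ_p/p) = 2.1715 × 0.31/3.627 = 2.1715 × 0.08547 = 0.1856.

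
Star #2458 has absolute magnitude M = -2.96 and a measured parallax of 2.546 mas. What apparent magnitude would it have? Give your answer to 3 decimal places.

d = 1/p = 1/0.002546″ = 392.77 pc.
m − M = 5 log₁₀ d − 5 = 5 log₁₀(392.77) − 5 = 12.9707 − 5 = 7.9707.
m = M + (m − M) = -2.96 + 7.9707 = 5.011.

m = 5.011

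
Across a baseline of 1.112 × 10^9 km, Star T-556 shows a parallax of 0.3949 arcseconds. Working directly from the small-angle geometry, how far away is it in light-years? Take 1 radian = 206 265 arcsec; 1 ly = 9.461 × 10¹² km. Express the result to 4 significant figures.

θ = 0.3949″ = 0.3949/206265 = 1.9145 × 10^-6 rad.
d = B/θ = (1.112 × 10^9) / (1.9145 × 10^-6) = 5.8083 × 10^14 km = (5.8083 × 10^14) / (9.461 × 10^12) ly = 61.392 ly.

61.39 ly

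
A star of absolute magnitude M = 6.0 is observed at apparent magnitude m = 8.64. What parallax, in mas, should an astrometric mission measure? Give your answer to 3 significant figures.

m − M = 8.64 − 6.0 = 2.64.
d = 10^((m−M)/5 + 1) = 10^1.528 = 33.729 pc.
p = 1/d = 1/33.729 = 0.029648 arcsec = 29.648 mas.

29.6 mas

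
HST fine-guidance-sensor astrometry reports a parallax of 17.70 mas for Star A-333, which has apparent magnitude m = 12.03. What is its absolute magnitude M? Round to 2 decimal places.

d = 1/p = 1/0.01770″ = 56.497 pc.
m − M = 5 log₁₀(56.497) − 5 = 8.7601 − 5 = 3.7601.
M = m − (m − M) = 12.03 − 3.7601 = 8.27.

M = 8.27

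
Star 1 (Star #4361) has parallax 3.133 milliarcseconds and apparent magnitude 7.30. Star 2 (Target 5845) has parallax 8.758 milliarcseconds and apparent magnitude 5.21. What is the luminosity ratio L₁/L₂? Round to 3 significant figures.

L₁/L₂ = 1.14

d₁ = 1/p₁ = 1/0.003133″ = 319.18 pc; d₂ = 1/p₂ = 1/0.008758″ = 114.18 pc.
M₁ = m₁ − 5 log₁₀ d₁ + 5 = 7.30 − 12.5202 + 5 = -0.2202.
M₂ = 5.21 − 10.2880 + 5 = -0.0780.
L₁/L₂ = 10^(0.4(M₂ − M₁)) = 10^(0.4 × 0.1422) = 10^0.05688 = 1.1399.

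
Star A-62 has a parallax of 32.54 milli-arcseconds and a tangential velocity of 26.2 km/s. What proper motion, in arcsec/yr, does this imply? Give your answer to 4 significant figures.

d = 1/p = 1/0.03254″ = 30.731 pc.
μ = v_t / (4.74 d) = 26.2 / (4.74 × 30.731) = 26.2 / 145.66 = 0.17987 ″/yr.

0.1799 arcsec/yr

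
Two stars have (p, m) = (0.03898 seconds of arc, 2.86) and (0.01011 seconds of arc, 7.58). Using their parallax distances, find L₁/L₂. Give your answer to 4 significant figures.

L₁/L₂ = 5.198

d₁ = 1/p₁ = 1/0.03898″ = 25.654 pc; d₂ = 1/p₂ = 1/0.01011″ = 98.912 pc.
M₁ = m₁ − 5 log₁₀ d₁ + 5 = 2.86 − 7.0458 + 5 = 0.8142.
M₂ = 7.58 − 9.9762 + 5 = 2.6038.
L₁/L₂ = 10^(0.4(M₂ − M₁)) = 10^(0.4 × 1.7896) = 10^0.71584 = 5.198.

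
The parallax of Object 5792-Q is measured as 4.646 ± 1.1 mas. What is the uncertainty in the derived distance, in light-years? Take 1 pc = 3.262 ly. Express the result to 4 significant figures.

166.2 ly

d = 1/p, so σ_d = σ_p / p².
σ_d = 0.00110 / (0.004646)² = 0.00110 / 0.000021585 = 50.961 pc = 50.961 × 3.262 ly = 166.23 ly.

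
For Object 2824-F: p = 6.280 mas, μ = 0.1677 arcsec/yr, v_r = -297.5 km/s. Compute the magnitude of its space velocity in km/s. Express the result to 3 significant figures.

d = 1/p = 1/0.006280″ = 159.24 pc.
v_t = 4.740 μ d = 4.740 × 0.1677 × 159.24 = 126.58 km/s.
v = √(v_r² + v_t²) = √((-297.5)² + 126.58²) = √104529 = 323.31 km/s.

323 km/s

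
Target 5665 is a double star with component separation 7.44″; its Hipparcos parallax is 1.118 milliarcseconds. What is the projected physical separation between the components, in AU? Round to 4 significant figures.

d = 1/p = 1/0.001118″ = 894.45 pc.
At distance d (pc), an angle of θ arcsec spans θ·d AU: s = 7.44 × 894.45 = 6654.7 AU.

6655 AU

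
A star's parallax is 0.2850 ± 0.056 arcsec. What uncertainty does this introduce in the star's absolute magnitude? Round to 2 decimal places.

σ_M = 0.43 mag

M = m − 5 log₁₀ d + 5 = m + 5 log₁₀ p + 5, so ∂M/∂p = 5/(p ln 10).
σ_M = (5/ln 10) · (σ_p/p) = 2.1715 × 0.056/0.2850 = 2.1715 × 0.19649 = 0.42668.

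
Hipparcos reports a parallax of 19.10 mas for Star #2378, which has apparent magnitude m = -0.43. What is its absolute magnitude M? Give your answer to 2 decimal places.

d = 1/p = 1/0.01910″ = 52.356 pc.
m − M = 5 log₁₀(52.356) − 5 = 8.5948 − 5 = 3.5948.
M = m − (m − M) = -0.43 − 3.5948 = -4.02.

M = -4.02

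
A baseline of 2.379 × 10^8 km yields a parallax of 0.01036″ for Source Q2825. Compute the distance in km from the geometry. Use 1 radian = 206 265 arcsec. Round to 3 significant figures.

θ = 0.01036″ = 0.01036/206265 = 5.0227 × 10^-8 rad.
d = B/θ = (2.379 × 10^8) / (5.0227 × 10^-8) = 4.7365 × 10^15 km.

4.74 × 10^15 km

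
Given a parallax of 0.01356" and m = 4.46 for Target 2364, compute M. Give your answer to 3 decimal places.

d = 1/p = 1/0.01356″ = 73.746 pc.
m − M = 5 log₁₀(73.746) − 5 = 9.3387 − 5 = 4.3387.
M = m − (m − M) = 4.46 − 4.3387 = 0.121.

M = 0.121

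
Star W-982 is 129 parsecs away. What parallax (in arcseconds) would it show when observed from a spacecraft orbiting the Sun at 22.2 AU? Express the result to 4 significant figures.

0.1721 arcsec

p (arcsec) = B (AU) / d (pc).
p = 22.2 / 129 = 0.17209 arcsec.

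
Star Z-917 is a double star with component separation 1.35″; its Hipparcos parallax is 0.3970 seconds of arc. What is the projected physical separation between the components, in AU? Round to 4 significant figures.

3.401 AU

d = 1/p = 1/0.3970″ = 2.5189 pc.
At distance d (pc), an angle of θ arcsec spans θ·d AU: s = 1.35 × 2.5189 = 3.4005 AU.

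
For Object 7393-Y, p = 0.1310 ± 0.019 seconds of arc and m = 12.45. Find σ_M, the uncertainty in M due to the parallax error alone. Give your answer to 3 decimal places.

σ_M = 0.315 mag

M = m − 5 log₁₀ d + 5 = m + 5 log₁₀ p + 5, so ∂M/∂p = 5/(p ln 10).
σ_M = (5/ln 10) · (σ_p/p) = 2.1715 × 0.019/0.1310 = 2.1715 × 0.14504 = 0.31495.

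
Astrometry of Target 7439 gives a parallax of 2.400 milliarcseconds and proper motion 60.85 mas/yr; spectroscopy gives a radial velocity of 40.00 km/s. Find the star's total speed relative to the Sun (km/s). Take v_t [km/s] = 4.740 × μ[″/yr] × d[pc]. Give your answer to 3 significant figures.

d = 1/p = 1/0.002400″ = 416.67 pc.
μ = 60.85 mas/yr = 0.06085 ″/yr.
v_t = 4.740 μ d = 4.740 × 0.06085 × 416.67 = 120.18 km/s.
v = √(v_r² + v_t²) = √(40.00² + 120.18²) = √16043.2 = 126.66 km/s.

127 km/s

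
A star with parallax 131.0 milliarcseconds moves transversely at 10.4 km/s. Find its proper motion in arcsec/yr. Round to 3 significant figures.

0.287 arcsec/yr

d = 1/p = 1/0.1310″ = 7.6336 pc.
μ = v_t / (4.74 d) = 10.4 / (4.74 × 7.6336) = 10.4 / 36.183 = 0.28743 ″/yr.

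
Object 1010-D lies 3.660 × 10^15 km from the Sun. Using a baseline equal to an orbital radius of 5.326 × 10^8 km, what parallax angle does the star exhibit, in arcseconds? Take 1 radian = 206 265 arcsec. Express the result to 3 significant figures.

θ ≈ B/d = (5.326 × 10^8) / (3.660 × 10^15) = 1.4552 × 10^-7 rad.
In arcseconds: 1.4552 × 10^-7 × 206265 = 0.030016″.

0.0300 arcsec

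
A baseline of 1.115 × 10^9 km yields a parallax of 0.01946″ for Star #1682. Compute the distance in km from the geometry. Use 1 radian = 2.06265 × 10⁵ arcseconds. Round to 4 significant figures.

1.182 × 10^16 km

θ = 0.01946″ = 0.01946/206265 = 9.4345 × 10^-8 rad.
d = B/θ = (1.115 × 10^9) / (9.4345 × 10^-8) = 1.1818 × 10^16 km.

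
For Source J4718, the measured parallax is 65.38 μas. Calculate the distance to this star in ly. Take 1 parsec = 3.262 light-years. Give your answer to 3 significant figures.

p = 65.38 μas = 0.00006538 arcsec.
d = 1/p = 1/0.00006538 = 15295 pc.
In light-years: 15295 × 3.262 = 49892 ly.

49900 ly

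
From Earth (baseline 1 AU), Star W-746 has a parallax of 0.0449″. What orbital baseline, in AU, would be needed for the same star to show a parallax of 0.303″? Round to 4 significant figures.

Parallax scales linearly with baseline: p ∝ B, so B = p_target / p_Earth × 1 AU.
B = 0.303 / 0.0449 = 6.7483 AU.

6.748 AU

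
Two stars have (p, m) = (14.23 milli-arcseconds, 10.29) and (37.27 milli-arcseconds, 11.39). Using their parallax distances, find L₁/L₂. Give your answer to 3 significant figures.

d₁ = 1/p₁ = 1/0.01423″ = 70.274 pc; d₂ = 1/p₂ = 1/0.03727″ = 26.831 pc.
M₁ = m₁ − 5 log₁₀ d₁ + 5 = 10.29 − 9.2340 + 5 = 6.0560.
M₂ = 11.39 − 7.1432 + 5 = 9.2468.
L₁/L₂ = 10^(0.4(M₂ − M₁)) = 10^(0.4 × 3.1908) = 10^1.27632 = 18.894.

L₁/L₂ = 18.9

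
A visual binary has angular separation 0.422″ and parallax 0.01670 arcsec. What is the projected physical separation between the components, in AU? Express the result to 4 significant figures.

25.27 AU

d = 1/p = 1/0.01670″ = 59.88 pc.
At distance d (pc), an angle of θ arcsec spans θ·d AU: s = 0.422 × 59.88 = 25.269 AU.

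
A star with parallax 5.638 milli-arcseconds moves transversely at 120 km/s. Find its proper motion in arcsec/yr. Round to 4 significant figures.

d = 1/p = 1/0.005638″ = 177.37 pc.
μ = v_t / (4.74 d) = 120 / (4.74 × 177.37) = 120 / 840.73 = 0.14273 ″/yr.

0.1427 arcsec/yr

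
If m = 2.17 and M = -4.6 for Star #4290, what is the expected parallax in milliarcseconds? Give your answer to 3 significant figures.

m − M = 2.17 − (-4.6) = 6.77.
d = 10^((m−M)/5 + 1) = 10^2.354 = 225.94 pc.
p = 1/d = 1/225.94 = 0.004426 arcsec = 4.426 mas.

4.43 mas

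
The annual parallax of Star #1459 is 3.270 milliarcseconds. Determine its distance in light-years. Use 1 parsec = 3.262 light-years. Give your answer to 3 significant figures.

998 light years

p = 3.270 milliarcseconds = 0.003270 arcsec.
d = 1/p = 1/0.003270 = 305.81 pc.
In light-years: 305.81 × 3.262 = 997.55 ly.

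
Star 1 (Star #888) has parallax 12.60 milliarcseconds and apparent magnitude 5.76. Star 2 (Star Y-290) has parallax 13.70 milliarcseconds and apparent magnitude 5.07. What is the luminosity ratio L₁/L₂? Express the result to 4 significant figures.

d₁ = 1/p₁ = 1/0.01260″ = 79.365 pc; d₂ = 1/p₂ = 1/0.01370″ = 72.993 pc.
M₁ = m₁ − 5 log₁₀ d₁ + 5 = 5.76 − 9.4981 + 5 = 1.2619.
M₂ = 5.07 − 9.3164 + 5 = 0.7536.
L₁/L₂ = 10^(0.4(M₂ − M₁)) = 10^(0.4 × (-0.5083)) = 10^(-0.20332) = 0.62615.

L₁/L₂ = 0.6262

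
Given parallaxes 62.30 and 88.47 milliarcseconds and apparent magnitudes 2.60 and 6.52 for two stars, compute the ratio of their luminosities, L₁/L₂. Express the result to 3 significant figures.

d₁ = 1/p₁ = 1/0.06230″ = 16.051 pc; d₂ = 1/p₂ = 1/0.08847″ = 11.303 pc.
M₁ = m₁ − 5 log₁₀ d₁ + 5 = 2.60 − 6.0275 + 5 = 1.5725.
M₂ = 6.52 − 5.2660 + 5 = 6.2540.
L₁/L₂ = 10^(0.4(M₂ − M₁)) = 10^(0.4 × 4.6815) = 10^1.87260 = 74.576.

L₁/L₂ = 74.6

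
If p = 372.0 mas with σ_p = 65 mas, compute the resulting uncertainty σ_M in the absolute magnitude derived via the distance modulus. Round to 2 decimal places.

σ_M = 0.38 mag

M = m − 5 log₁₀ d + 5 = m + 5 log₁₀ p + 5, so ∂M/∂p = 5/(p ln 10).
σ_M = (5/ln 10) · (σ_p/p) = 2.1715 × 65/372.0 = 2.1715 × 0.17473 = 0.37943.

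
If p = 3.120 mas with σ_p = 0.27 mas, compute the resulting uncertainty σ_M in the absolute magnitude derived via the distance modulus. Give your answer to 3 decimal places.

σ_M = 0.188 mag

M = m − 5 log₁₀ d + 5 = m + 5 log₁₀ p + 5, so ∂M/∂p = 5/(p ln 10).
σ_M = (5/ln 10) · (σ_p/p) = 2.1715 × 0.27/3.120 = 2.1715 × 0.086538 = 0.18792.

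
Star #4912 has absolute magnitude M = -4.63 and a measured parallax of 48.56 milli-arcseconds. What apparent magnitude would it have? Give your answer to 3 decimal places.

m = -3.061

d = 1/p = 1/0.04856″ = 20.593 pc.
m − M = 5 log₁₀ d − 5 = 5 log₁₀(20.593) − 5 = 6.5686 − 5 = 1.5686.
m = M + (m − M) = -4.63 + 1.5686 = -3.061.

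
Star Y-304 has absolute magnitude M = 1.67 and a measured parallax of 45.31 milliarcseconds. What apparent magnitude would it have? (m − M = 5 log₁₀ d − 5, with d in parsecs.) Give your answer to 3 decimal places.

d = 1/p = 1/0.04531″ = 22.07 pc.
m − M = 5 log₁₀ d − 5 = 5 log₁₀(22.07) − 5 = 6.7190 − 5 = 1.7190.
m = M + (m − M) = 1.67 + 1.7190 = 3.389.

m = 3.389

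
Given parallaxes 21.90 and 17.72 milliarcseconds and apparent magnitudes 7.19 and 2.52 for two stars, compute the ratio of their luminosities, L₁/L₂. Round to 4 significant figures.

L₁/L₂ = 0.008872

d₁ = 1/p₁ = 1/0.02190″ = 45.662 pc; d₂ = 1/p₂ = 1/0.01772″ = 56.433 pc.
M₁ = m₁ − 5 log₁₀ d₁ + 5 = 7.19 − 8.2978 + 5 = 3.8922.
M₂ = 2.52 − 8.7577 + 5 = -1.2377.
L₁/L₂ = 10^(0.4(M₂ − M₁)) = 10^(0.4 × (-5.1299)) = 10^(-2.05196) = 0.0088724.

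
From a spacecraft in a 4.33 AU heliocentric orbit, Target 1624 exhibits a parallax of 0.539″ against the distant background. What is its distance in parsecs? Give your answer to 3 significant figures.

8.03 pc

With baseline B (in AU) and parallax p (in arcsec), d = B/p parsecs.
d = 4.33 / 0.539 = 8.0334 pc.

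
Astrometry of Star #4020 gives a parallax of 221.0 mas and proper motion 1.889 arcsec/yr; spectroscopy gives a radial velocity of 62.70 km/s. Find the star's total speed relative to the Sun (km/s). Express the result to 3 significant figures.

74.7 km/s

d = 1/p = 1/0.2210″ = 4.5249 pc.
v_t = 4.740 μ d = 4.740 × 1.889 × 4.5249 = 40.515 km/s.
v = √(v_r² + v_t²) = √(62.70² + 40.515²) = √5572.76 = 74.651 km/s.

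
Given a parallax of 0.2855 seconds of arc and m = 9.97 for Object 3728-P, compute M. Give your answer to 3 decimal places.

d = 1/p = 1/0.2855″ = 3.5026 pc.
m − M = 5 log₁₀(3.5026) − 5 = 2.7220 − 5 = -2.2780.
M = m − (m − M) = 9.97 − (-2.2780) = 12.248.

M = 12.248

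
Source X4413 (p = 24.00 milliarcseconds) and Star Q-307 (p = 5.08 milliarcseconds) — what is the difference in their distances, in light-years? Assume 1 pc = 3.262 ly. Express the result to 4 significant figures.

d_A = 1/0.02400″ = 41.667 pc; d_B = 1/0.005080″ = 196.85 pc.
|d_B − d_A| = |196.85 − 41.667| = 155.18 pc = 155.18 × 3.262 ly = 506.2 ly.

506.2 ly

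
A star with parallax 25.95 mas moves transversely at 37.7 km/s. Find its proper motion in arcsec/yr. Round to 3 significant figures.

0.206 arcsec/yr

d = 1/p = 1/0.02595″ = 38.536 pc.
μ = v_t / (4.74 d) = 37.7 / (4.74 × 38.536) = 37.7 / 182.66 = 0.20639 ″/yr.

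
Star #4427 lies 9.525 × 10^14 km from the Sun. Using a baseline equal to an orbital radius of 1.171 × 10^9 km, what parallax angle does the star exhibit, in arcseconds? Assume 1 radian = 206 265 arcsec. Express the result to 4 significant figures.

0.2536 arcsec

θ ≈ B/d = (1.171 × 10^9) / (9.525 × 10^14) = 1.2294 × 10^-6 rad.
In arcseconds: 1.2294 × 10^-6 × 206265 = 0.25358″.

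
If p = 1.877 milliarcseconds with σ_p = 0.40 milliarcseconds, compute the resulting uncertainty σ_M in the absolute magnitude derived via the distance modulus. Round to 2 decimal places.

σ_M = 0.46 mag

M = m − 5 log₁₀ d + 5 = m + 5 log₁₀ p + 5, so ∂M/∂p = 5/(p ln 10).
σ_M = (5/ln 10) · (σ_p/p) = 2.1715 × 0.40/1.877 = 2.1715 × 0.21311 = 0.46277.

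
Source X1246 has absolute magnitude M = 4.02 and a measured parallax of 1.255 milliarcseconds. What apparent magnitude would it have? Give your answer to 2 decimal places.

d = 1/p = 1/0.001255″ = 796.81 pc.
m − M = 5 log₁₀ d − 5 = 5 log₁₀(796.81) − 5 = 14.5068 − 5 = 9.5068.
m = M + (m − M) = 4.02 + 9.5068 = 13.53.

m = 13.53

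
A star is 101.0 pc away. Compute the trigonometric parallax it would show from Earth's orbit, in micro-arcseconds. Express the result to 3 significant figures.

p = 1/d = 1/101 = 0.009901 arcsec.
= 0.009901 × 10⁶ = 9901 μas.

9900 μas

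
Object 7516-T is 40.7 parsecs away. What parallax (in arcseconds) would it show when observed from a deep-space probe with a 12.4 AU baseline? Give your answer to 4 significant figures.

p (arcsec) = B (AU) / d (pc).
p = 12.4 / 40.7 = 0.30467 arcsec.

0.3047 arcsec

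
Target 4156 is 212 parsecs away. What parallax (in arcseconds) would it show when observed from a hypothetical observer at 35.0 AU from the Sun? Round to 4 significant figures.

0.1651 arcsec

p (arcsec) = B (AU) / d (pc).
p = 35.0 / 212 = 0.16509 arcsec.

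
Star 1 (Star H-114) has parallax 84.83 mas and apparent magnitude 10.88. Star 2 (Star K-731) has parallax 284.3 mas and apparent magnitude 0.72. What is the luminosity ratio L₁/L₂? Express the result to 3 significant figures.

L₁/L₂ = 0.000969

d₁ = 1/p₁ = 1/0.08483″ = 11.788 pc; d₂ = 1/p₂ = 1/0.2843″ = 3.5174 pc.
M₁ = m₁ − 5 log₁₀ d₁ + 5 = 10.88 − 5.3572 + 5 = 10.5228.
M₂ = 0.72 − 2.7311 + 5 = 2.9889.
L₁/L₂ = 10^(0.4(M₂ − M₁)) = 10^(0.4 × (-7.5339)) = 10^(-3.01356) = 0.00096926.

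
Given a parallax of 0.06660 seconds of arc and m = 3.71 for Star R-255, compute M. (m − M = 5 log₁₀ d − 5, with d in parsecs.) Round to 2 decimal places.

d = 1/p = 1/0.06660″ = 15.015 pc.
m − M = 5 log₁₀(15.015) − 5 = 5.8826 − 5 = 0.8826.
M = m − (m − M) = 3.71 − 0.8826 = 2.83.

M = 2.83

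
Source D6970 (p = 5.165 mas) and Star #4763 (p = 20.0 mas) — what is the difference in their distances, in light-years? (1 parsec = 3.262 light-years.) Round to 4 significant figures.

d_A = 1/0.005165″ = 193.61 pc; d_B = 1/0.02000″ = 50 pc.
|d_B − d_A| = |50 − 193.61| = 143.61 pc = 143.61 × 3.262 ly = 468.46 ly.

468.5 ly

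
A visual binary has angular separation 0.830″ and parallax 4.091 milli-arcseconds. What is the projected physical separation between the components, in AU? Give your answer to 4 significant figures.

202.9 AU

d = 1/p = 1/0.004091″ = 244.44 pc.
At distance d (pc), an angle of θ arcsec spans θ·d AU: s = 0.830 × 244.44 = 202.89 AU.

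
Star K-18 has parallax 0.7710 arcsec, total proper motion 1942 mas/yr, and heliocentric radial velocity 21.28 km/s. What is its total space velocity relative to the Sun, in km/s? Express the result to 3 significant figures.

24.4 km/s

d = 1/p = 1/0.7710″ = 1.297 pc.
μ = 1942 mas/yr = 1.942 ″/yr.
v_t = 4.740 μ d = 4.740 × 1.942 × 1.297 = 11.939 km/s.
v = √(v_r² + v_t²) = √(21.28² + 11.939²) = √595.378 = 24.4 km/s.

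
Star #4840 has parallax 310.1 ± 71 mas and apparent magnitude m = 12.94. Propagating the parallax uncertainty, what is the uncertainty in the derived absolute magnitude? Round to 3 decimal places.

M = m − 5 log₁₀ d + 5 = m + 5 log₁₀ p + 5, so ∂M/∂p = 5/(p ln 10).
σ_M = (5/ln 10) · (σ_p/p) = 2.1715 × 71/310.1 = 2.1715 × 0.22896 = 0.49719.

σ_M = 0.497 mag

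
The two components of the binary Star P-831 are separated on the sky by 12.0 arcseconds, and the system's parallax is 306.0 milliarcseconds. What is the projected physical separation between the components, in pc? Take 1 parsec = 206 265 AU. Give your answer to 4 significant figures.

0.0001901 pc

d = 1/p = 1/0.3060″ = 3.268 pc.
At distance d (pc), an angle of θ arcsec spans θ·d AU: s = 12.0 × 3.268 = 39.216 AU.
= 39.216 / 206265 = 0.00019012 pc.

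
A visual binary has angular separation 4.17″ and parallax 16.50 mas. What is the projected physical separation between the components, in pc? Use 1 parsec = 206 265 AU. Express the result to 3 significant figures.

0.00123 pc

d = 1/p = 1/0.01650″ = 60.606 pc.
At distance d (pc), an angle of θ arcsec spans θ·d AU: s = 4.17 × 60.606 = 252.73 AU.
= 252.73 / 206265 = 0.0012253 pc.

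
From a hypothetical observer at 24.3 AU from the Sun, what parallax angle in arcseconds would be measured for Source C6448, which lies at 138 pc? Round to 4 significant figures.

0.1761 arcsec

p (arcsec) = B (AU) / d (pc).
p = 24.3 / 138 = 0.17609 arcsec.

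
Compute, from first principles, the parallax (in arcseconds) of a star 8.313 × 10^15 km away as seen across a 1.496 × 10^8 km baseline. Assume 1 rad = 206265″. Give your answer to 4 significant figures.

0.003712 arcsec

θ ≈ B/d = (1.496 × 10^8) / (8.313 × 10^15) = 1.7996 × 10^-8 rad.
In arcseconds: 1.7996 × 10^-8 × 206265 = 0.0037119″.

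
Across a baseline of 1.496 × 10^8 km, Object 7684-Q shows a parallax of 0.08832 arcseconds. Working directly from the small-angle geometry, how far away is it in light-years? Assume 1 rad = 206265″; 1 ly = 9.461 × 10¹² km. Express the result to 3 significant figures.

θ = 0.08832″ = 0.08832/206265 = 4.2819 × 10^-7 rad.
d = B/θ = (1.496 × 10^8) / (4.2819 × 10^-7) = 3.4938 × 10^14 km = (3.4938 × 10^14) / (9.461 × 10^12) ly = 36.928 ly.

36.9 ly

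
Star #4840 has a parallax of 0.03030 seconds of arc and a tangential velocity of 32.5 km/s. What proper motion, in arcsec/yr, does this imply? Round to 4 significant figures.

d = 1/p = 1/0.03030″ = 33.003 pc.
μ = v_t / (4.74 d) = 32.5 / (4.74 × 33.003) = 32.5 / 156.43 = 0.20776 ″/yr.

0.2078 arcsec/yr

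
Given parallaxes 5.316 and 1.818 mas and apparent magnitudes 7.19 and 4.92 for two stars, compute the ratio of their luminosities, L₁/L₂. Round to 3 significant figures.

L₁/L₂ = 0.0145

d₁ = 1/p₁ = 1/0.005316″ = 188.11 pc; d₂ = 1/p₂ = 1/0.001818″ = 550.06 pc.
M₁ = m₁ − 5 log₁₀ d₁ + 5 = 7.19 − 11.3721 + 5 = 0.8179.
M₂ = 4.92 − 13.7021 + 5 = -3.7821.
L₁/L₂ = 10^(0.4(M₂ − M₁)) = 10^(0.4 × (-4.6000)) = 10^(-1.84000) = 0.014454.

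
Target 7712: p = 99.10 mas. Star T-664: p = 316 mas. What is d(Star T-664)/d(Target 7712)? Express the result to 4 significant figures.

0.3136

Since d = 1/p, d_B/d_A = p_A/p_B.
= 99.10 / 316 = 0.31361.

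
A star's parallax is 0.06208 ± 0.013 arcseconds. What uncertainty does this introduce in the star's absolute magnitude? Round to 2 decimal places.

M = m − 5 log₁₀ d + 5 = m + 5 log₁₀ p + 5, so ∂M/∂p = 5/(p ln 10).
σ_M = (5/ln 10) · (σ_p/p) = 2.1715 × 0.013/0.06208 = 2.1715 × 0.20941 = 0.45473.

σ_M = 0.45 mag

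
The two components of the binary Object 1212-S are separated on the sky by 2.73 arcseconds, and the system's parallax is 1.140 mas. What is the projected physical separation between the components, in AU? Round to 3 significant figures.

d = 1/p = 1/0.001140″ = 877.19 pc.
At distance d (pc), an angle of θ arcsec spans θ·d AU: s = 2.73 × 877.19 = 2394.7 AU.

2390 AU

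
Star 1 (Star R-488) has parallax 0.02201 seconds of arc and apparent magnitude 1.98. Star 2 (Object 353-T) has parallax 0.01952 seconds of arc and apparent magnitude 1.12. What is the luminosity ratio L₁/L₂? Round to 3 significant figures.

d₁ = 1/p₁ = 1/0.02201″ = 45.434 pc; d₂ = 1/p₂ = 1/0.01952″ = 51.23 pc.
M₁ = m₁ − 5 log₁₀ d₁ + 5 = 1.98 − 8.2869 + 5 = -1.3069.
M₂ = 1.12 − 8.5476 + 5 = -2.4276.
L₁/L₂ = 10^(0.4(M₂ − M₁)) = 10^(0.4 × (-1.1207)) = 10^(-0.44828) = 0.35622.

L₁/L₂ = 0.356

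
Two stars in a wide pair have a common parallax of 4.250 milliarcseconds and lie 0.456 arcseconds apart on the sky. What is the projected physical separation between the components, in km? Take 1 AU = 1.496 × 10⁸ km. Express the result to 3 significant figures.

d = 1/p = 1/0.004250″ = 235.29 pc.
At distance d (pc), an angle of θ arcsec spans θ·d AU: s = 0.456 × 235.29 = 107.29 AU.
= 107.29 × 1.496 × 10⁸ km = 1.6051 × 10^10 km.

1.61 × 10^10 km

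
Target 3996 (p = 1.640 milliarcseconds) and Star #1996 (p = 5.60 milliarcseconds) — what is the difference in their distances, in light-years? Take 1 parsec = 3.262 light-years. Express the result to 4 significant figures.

d_A = 1/0.001640″ = 609.76 pc; d_B = 1/0.005600″ = 178.57 pc.
|d_B − d_A| = |178.57 − 609.76| = 431.19 pc = 431.19 × 3.262 ly = 1406.5 ly.

1407 ly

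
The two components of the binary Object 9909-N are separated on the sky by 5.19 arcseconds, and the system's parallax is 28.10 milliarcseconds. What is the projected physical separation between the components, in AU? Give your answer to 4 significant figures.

d = 1/p = 1/0.02810″ = 35.587 pc.
At distance d (pc), an angle of θ arcsec spans θ·d AU: s = 5.19 × 35.587 = 184.7 AU.

184.7 AU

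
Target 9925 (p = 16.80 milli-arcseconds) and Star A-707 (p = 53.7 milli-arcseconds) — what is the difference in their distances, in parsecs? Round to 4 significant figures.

d_A = 1/0.01680″ = 59.524 pc; d_B = 1/0.05370″ = 18.622 pc.
|d_B − d_A| = |18.622 − 59.524| = 40.902 pc.

40.90 pc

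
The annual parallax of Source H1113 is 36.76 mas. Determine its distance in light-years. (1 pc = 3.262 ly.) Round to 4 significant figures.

p = 36.76 mas = 0.03676 arcsec.
d = 1/p = 1/0.03676 = 27.203 pc.
In light-years: 27.203 × 3.262 = 88.736 ly.

88.74 light years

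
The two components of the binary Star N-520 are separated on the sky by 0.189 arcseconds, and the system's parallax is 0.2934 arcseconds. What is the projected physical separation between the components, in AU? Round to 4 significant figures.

d = 1/p = 1/0.2934″ = 3.4083 pc.
At distance d (pc), an angle of θ arcsec spans θ·d AU: s = 0.189 × 3.4083 = 0.64417 AU.

0.6442 AU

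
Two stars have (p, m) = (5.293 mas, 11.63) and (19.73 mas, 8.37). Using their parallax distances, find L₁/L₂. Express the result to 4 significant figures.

L₁/L₂ = 0.6900

d₁ = 1/p₁ = 1/0.005293″ = 188.93 pc; d₂ = 1/p₂ = 1/0.01973″ = 50.684 pc.
M₁ = m₁ − 5 log₁₀ d₁ + 5 = 11.63 − 11.3815 + 5 = 5.2485.
M₂ = 8.37 − 8.5244 + 5 = 4.8456.
L₁/L₂ = 10^(0.4(M₂ − M₁)) = 10^(0.4 × (-0.4029)) = 10^(-0.16116) = 0.68999.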